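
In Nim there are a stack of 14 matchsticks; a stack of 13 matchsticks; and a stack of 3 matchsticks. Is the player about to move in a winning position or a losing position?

Losing position

Nim-sum: 14 ⊕ 13 ⊕ 3 = 0.
The nim-sum is 0, so this is a P-position: the player to move is in a losing position under optimal play.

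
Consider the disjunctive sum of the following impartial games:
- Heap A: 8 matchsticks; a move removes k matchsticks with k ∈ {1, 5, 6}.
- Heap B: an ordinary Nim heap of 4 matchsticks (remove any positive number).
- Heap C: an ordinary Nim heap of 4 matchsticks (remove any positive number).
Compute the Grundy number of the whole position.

Build the Grundy sequence for heap A with g(k) = mex{g(k−s) : s ∈ {1, 5, 6}, s ≤ k}:
k:     0  1  2  3  4  5  6  7  8
g(k):  0  1  0  1  0  1  2  3  2
So g(8) = 2.
Heap B is a plain Nim heap of size 4, so its Grundy value is 4.
Heap C is a plain Nim heap of size 4, so its Grundy value is 4.
The value of a disjunctive sum is the nim-sum of the parts.
Combined value = 2 XOR 4 XOR 4 = 2.

2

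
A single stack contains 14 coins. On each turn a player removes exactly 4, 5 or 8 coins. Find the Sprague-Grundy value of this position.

0

Compute g(0), g(1), … for moves {4, 5, 8}:
g(0) = mex{} = 0
g(1) = mex{} = 0
g(2) = mex{} = 0
g(3) = mex{} = 0
g(4) = mex{0} = 1
g(5) = mex{0} = 1
g(6) = mex{0} = 1
g(7) = mex{0} = 1
g(8) = mex{0,1} = 2
g(9) = mex{0,1} = 2
g(10) = mex{0,1} = 2
g(11) = mex{0,1} = 2
g(12) = mex{1,2} = 0
g(13) = mex{1,2} = 0
g(14) = mex{1,2} = 0
So g(14) = 0.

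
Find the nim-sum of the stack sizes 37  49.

In binary:
  100101  (37)
  110001  (49)
  ------
  010100  (20)

20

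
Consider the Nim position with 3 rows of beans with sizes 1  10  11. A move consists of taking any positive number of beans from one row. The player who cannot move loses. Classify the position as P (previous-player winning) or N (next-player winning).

P-position

Nim-sum: 1 ^ 10 ^ 11 = 0.
The nim-sum is 0, so this is a P-position: the player to move is in a losing position under optimal play.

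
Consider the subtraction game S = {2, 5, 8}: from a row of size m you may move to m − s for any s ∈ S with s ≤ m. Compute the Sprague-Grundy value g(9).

Build the Grundy sequence with g(k) = mex{g(k−s) : s ∈ {2, 5, 8}, s ≤ k}:
k:     0  1  2  3  4  5  6  7  8  9
g(k):  0  0  1  1  0  2  1  0  2  1
So g(9) = 1.

1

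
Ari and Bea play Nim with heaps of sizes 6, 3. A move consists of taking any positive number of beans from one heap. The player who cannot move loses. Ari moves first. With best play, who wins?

Ari wins

Compute the nim-sum pairwise:
6 XOR 3 = 5
The nim-sum is 5 ≠ 0, so this is an N-position: the player to move can win; Ari has a winning move.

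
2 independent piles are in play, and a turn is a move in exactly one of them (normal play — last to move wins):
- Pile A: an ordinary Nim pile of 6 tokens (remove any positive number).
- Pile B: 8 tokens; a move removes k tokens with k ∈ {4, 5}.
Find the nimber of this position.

Pile A is a plain Nim pile of size 6, so its Grundy value is 6.
For pile B, compute g(0), g(1), … with moves {4, 5}:
g(0) = mex{} = 0
g(1) = mex{} = 0
g(2) = mex{} = 0
g(3) = mex{} = 0
g(4) = mex{0} = 1
g(5) = mex{0} = 1
g(6) = mex{0} = 1
g(7) = mex{0} = 1
g(8) = mex{0,1} = 2
So g(8) = 2.
The value of a disjunctive sum is the nim-sum of the parts.
Combined value = 6 ⊕ 2 = 4.

4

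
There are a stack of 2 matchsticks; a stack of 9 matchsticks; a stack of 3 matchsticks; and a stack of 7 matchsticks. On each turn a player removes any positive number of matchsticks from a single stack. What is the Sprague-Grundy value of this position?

15

Compute the nim-sum pairwise:
2 ^ 9 = 11
11 ^ 3 = 8
8 ^ 7 = 15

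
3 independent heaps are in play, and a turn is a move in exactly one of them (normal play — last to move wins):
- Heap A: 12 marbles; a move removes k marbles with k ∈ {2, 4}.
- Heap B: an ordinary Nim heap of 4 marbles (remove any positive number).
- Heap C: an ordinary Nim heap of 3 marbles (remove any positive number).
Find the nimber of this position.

7

Grundy values for heap A (subtraction set {2, 4}):
k:     0  1  2  3  4  5  6  7  8  9 10 11 12
g(k):  0  0  1  1  2  2  0  0  1  1  2  2  0
So g(12) = 0.
Heap B is a plain Nim heap of size 4, so its Grundy value is 4.
Heap C is a plain Nim heap of size 3, so its Grundy value is 3.
The value of a disjunctive sum is the nim-sum of the parts.
Combined value = 0 ⊕ 4 ⊕ 3 = 7.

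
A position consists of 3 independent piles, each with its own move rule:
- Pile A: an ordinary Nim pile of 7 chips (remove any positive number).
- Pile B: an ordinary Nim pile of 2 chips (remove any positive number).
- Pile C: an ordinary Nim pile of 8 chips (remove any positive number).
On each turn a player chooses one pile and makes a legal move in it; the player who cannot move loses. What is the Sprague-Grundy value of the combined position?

13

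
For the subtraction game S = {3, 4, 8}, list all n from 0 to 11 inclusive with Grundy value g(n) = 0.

0, 1, 2, 7

Compute g(0), g(1), … for moves {3, 4, 8}:
k:     0  1  2  3  4  5  6  7  8  9 10 11
g(k):  0  0  0  1  1  1  2  0  2  3  1  3
The P-positions (g = 0) in 0..11 are 0, 1, 2, 7.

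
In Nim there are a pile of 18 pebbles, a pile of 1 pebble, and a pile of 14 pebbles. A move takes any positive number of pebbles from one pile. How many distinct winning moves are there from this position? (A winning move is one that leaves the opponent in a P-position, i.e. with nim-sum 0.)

1

Compute the nim-sum pairwise:
18 ⊕ 1 = 19
19 ⊕ 14 = 29
The overall nim-sum is X = 29. A pile of size p has a winning move iff p XOR X < p (reduce it to p XOR X).
  18: 18 XOR 29 = 15 < 18 — winning move (to 15).
  1: 1 XOR 29 = 28 ≥ 1 — no move.
  14: 14 XOR 29 = 19 ≥ 14 — no move.
That gives 1 winning move.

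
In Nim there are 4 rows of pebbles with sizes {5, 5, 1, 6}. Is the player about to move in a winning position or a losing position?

Winning position

Nim-sum: 5 ⊕ 5 ⊕ 1 ⊕ 6 = 7.
The nim-sum is 7 ≠ 0, so this is an N-position: the player to move can win.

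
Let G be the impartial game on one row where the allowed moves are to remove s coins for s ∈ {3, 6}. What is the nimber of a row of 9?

0

Build the Grundy sequence with g(k) = mex{g(k−s) : s ∈ {3, 6}, s ≤ k}:
g(0) = mex{} = 0
g(1) = mex{} = 0
g(2) = mex{} = 0
g(3) = mex{0} = 1
g(4) = mex{0} = 1
g(5) = mex{0} = 1
g(6) = mex{0,1} = 2
g(7) = mex{0,1} = 2
g(8) = mex{0,1} = 2
g(9) = mex{1,2} = 0
So g(9) = 0.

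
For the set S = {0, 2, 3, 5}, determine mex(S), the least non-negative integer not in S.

0 is in the set but 1 is not, so the mex is 1.

1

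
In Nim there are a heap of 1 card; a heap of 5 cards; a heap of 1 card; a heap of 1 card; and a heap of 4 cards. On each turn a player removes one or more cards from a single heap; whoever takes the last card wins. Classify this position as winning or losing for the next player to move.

Losing position

In binary:
  001  (1)
  101  (5)
  001  (1)
  001  (1)
  100  (4)
  ---
  000  (0)
The nim-sum is 0, so this is a P-position: the player to move is in a losing position under optimal play.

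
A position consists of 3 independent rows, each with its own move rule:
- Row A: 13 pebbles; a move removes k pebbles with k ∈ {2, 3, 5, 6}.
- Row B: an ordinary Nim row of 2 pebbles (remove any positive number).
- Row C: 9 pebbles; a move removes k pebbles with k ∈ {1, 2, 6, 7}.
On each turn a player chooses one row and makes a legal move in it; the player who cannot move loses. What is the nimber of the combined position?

For row A, compute g(0), g(1), … with moves {2, 3, 5, 6}:
k:     0  1  2  3  4  5  6  7  8  9 10 11 12 13
g(k):  0  0  1  1  2  2  3  3  0  0  1  1  2  2
So g(13) = 2.
Row B is a plain Nim row of size 2, so its Grundy value is 2.
Grundy values for row C (subtraction set {1, 2, 6, 7}):
k:     0  1  2  3  4  5  6  7  8  9
g(k):  0  1  2  0  1  2  3  4  0  1
So g(9) = 1.
By the Sprague-Grundy theorem, the Grundy value of a sum of independent games is the XOR of the component values.
Combined value = 2 XOR 2 XOR 1 = 1.

1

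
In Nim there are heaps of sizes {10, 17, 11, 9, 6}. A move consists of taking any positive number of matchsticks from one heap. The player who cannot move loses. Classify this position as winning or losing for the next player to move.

Winning position

Nim-sum: 10 ⊕ 17 ⊕ 11 ⊕ 9 ⊕ 6 = 31.
The nim-sum is 31 ≠ 0, so this is an N-position: the player to move can win.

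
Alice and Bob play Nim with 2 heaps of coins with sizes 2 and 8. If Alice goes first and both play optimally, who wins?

In binary:
  0010  (2)
  1000  (8)
  ----
  1010  (10)
The nim-sum is 10 ≠ 0, so this is an N-position: the player to move can win; Alice has a winning move.

Alice wins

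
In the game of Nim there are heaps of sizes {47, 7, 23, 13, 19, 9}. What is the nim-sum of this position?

40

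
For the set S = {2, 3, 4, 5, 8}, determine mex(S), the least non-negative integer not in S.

0

0 is not in the set, so the mex is 0.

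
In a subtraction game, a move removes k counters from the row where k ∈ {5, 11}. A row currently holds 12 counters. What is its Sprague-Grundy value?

2

Build the Grundy sequence with g(k) = mex{g(k−s) : s ∈ {5, 11}, s ≤ k}:
g(0) = mex{} = 0
g(1) = mex{} = 0
g(2) = mex{} = 0
g(3) = mex{} = 0
g(4) = mex{} = 0
g(5) = mex{0} = 1
g(6) = mex{0} = 1
g(7) = mex{0} = 1
g(8) = mex{0} = 1
g(9) = mex{0} = 1
g(10) = mex{1} = 0
g(11) = mex{0,1} = 2
g(12) = mex{0,1} = 2
So g(12) = 2.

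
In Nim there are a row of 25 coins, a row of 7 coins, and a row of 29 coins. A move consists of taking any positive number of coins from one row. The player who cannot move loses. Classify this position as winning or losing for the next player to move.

Compute the nim-sum pairwise:
25 XOR 7 = 30
30 XOR 29 = 3
The nim-sum is 3 ≠ 0, so this is an N-position: the player to move can win.

Winning position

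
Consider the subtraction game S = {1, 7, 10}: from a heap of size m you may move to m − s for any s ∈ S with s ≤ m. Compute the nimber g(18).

1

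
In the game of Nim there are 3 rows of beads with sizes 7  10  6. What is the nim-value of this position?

Nim-sum: 7 XOR 10 XOR 6 = 11.

11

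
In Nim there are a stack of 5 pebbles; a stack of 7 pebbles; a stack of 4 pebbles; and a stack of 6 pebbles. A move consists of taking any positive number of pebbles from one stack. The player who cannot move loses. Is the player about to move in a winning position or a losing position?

In binary:
  101  (5)
  111  (7)
  100  (4)
  110  (6)
  ---
  000  (0)
The nim-sum is 0, so this is a P-position: the player to move is in a losing position under optimal play.

Losing position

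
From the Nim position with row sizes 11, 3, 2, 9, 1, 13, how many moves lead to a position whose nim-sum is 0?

3

Nim-sum: 11 ⊕ 3 ⊕ 2 ⊕ 9 ⊕ 1 ⊕ 13 = 15.
The overall nim-sum is X = 15. A row of size p has a winning move iff p XOR X < p (reduce it to p XOR X).
  11: 11 XOR 15 = 4 < 11 — winning move (to 4).
  3: 3 XOR 15 = 12 ≥ 3 — no move.
  2: 2 XOR 15 = 13 ≥ 2 — no move.
  9: 9 XOR 15 = 6 < 9 — winning move (to 6).
  1: 1 XOR 15 = 14 ≥ 1 — no move.
  13: 13 XOR 15 = 2 < 13 — winning move (to 2).
That gives 3 winning moves.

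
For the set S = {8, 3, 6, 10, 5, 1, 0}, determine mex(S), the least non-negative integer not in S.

The values 0, 1 are all present; 2 is the first non-negative integer missing from the set.

2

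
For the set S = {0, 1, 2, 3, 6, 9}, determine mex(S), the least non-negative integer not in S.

The values 0, 1, 2, 3 are all present; 4 is the first non-negative integer missing from the set.

4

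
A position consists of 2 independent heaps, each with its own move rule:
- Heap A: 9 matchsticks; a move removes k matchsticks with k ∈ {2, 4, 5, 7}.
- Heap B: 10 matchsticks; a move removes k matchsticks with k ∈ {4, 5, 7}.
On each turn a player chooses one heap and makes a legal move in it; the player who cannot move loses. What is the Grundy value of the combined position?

For heap A, compute g(0), g(1), … with moves {2, 4, 5, 7}:
g(0) = mex{} = 0
g(1) = mex{} = 0
g(2) = mex{0} = 1
g(3) = mex{0} = 1
g(4) = mex{0,1} = 2
g(5) = mex{0,1} = 2
g(6) = mex{0,1,2} = 3
g(7) = mex{0,1,2} = 3
g(8) = mex{0,1,2,3} = 4
g(9) = mex{1,2,3} = 0
So g(9) = 0.
Grundy values for heap B (subtraction set {4, 5, 7}):
g(0) = mex{} = 0
g(1) = mex{} = 0
g(2) = mex{} = 0
g(3) = mex{} = 0
g(4) = mex{0} = 1
g(5) = mex{0} = 1
g(6) = mex{0} = 1
g(7) = mex{0} = 1
g(8) = mex{0,1} = 2
g(9) = mex{0,1} = 2
g(10) = mex{0,1} = 2
So g(10) = 2.
The value of a disjunctive sum is the nim-sum of the parts.
Combined value = 0 XOR 2 = 2.

2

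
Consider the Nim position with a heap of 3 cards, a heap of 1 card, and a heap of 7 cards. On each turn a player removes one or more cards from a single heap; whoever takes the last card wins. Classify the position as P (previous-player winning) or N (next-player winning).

N-position

Compute the nim-sum pairwise:
3 ^ 1 = 2
2 ^ 7 = 5
The nim-sum is 5 ≠ 0, so this is an N-position: the player to move can win.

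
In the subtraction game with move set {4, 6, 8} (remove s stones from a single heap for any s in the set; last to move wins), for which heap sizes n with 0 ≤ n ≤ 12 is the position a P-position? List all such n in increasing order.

0, 1, 2, 3, 12

Compute g(0), g(1), … for moves {4, 6, 8}:
g(0) = mex{} = 0
g(1) = mex{} = 0
g(2) = mex{} = 0
g(3) = mex{} = 0
g(4) = mex{0} = 1
g(5) = mex{0} = 1
g(6) = mex{0} = 1
g(7) = mex{0} = 1
g(8) = mex{0,1} = 2
g(9) = mex{0,1} = 2
g(10) = mex{0,1} = 2
g(11) = mex{0,1} = 2
g(12) = mex{1,2} = 0
The P-positions (g = 0) in 0..12 are 0, 1, 2, 3, 12.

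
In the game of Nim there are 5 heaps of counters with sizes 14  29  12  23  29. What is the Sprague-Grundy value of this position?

21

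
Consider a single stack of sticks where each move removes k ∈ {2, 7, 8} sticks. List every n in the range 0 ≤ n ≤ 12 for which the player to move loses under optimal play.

Grundy values for subtraction set {2, 7, 8}:
g(0) = mex{} = 0
g(1) = mex{} = 0
g(2) = mex{0} = 1
g(3) = mex{0} = 1
g(4) = mex{1} = 0
g(5) = mex{1} = 0
g(6) = mex{0} = 1
g(7) = mex{0} = 1
g(8) = mex{0,1} = 2
g(9) = mex{0,1} = 2
g(10) = mex{1,2} = 0
g(11) = mex{0,1,2} = 3
g(12) = mex{0} = 1
The P-positions (g = 0) in 0..12 are 0, 1, 4, 5, 10.

0, 1, 4, 5, 10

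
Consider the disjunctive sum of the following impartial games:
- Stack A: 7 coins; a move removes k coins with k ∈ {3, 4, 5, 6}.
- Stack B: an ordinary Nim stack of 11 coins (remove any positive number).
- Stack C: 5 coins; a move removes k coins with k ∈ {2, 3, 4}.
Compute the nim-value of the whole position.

Grundy values for stack A (subtraction set {3, 4, 5, 6}):
k:     0  1  2  3  4  5  6  7
g(k):  0  0  0  1  1  1  2  2
So g(7) = 2.
Stack B is a plain Nim stack of size 11, so its Grundy value is 11.
For stack C, compute g(0), g(1), … with moves {2, 3, 4}:
g(0) = mex{} = 0
g(1) = mex{} = 0
g(2) = mex{0} = 1
g(3) = mex{0} = 1
g(4) = mex{0,1} = 2
g(5) = mex{0,1} = 2
So g(5) = 2.
By the Sprague-Grundy theorem, the Grundy value of a sum of independent games is the XOR of the component values.
Combined value = 2 ⊕ 11 ⊕ 2 = 11.

11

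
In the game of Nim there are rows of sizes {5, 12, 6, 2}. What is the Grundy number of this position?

13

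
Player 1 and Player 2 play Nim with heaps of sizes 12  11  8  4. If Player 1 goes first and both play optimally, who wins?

Nim-sum: 12 XOR 11 XOR 8 XOR 4 = 11.
The nim-sum is 11 ≠ 0, so this is an N-position: the player to move can win; Player 1 has a winning move.

Player 1 wins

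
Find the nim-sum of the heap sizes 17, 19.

2

Nim-sum: 17 XOR 19 = 2.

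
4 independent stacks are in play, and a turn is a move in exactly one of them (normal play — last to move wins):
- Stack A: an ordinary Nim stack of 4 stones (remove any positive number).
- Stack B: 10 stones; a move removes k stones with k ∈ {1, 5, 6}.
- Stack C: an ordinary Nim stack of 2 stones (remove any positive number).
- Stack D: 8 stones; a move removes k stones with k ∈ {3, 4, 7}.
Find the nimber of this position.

6

Stack A is a plain Nim stack of size 4, so its Grundy value is 4.
For stack B, compute g(0), g(1), … with moves {1, 5, 6}:
g(0) = mex{} = 0
g(1) = mex{0} = 1
g(2) = mex{1} = 0
g(3) = mex{0} = 1
g(4) = mex{1} = 0
g(5) = mex{0} = 1
g(6) = mex{0,1} = 2
g(7) = mex{0,1,2} = 3
g(8) = mex{0,1,3} = 2
g(9) = mex{0,1,2} = 3
g(10) = mex{0,1,3} = 2
So g(10) = 2.
Stack C is a plain Nim stack of size 2, so its Grundy value is 2.
Grundy values for stack D (subtraction set {3, 4, 7}):
g(0) = mex{} = 0
g(1) = mex{} = 0
g(2) = mex{} = 0
g(3) = mex{0} = 1
g(4) = mex{0} = 1
g(5) = mex{0} = 1
g(6) = mex{0,1} = 2
g(7) = mex{0,1} = 2
g(8) = mex{0,1} = 2
So g(8) = 2.
The value of a disjunctive sum is the nim-sum of the parts.
Combined value = 4 ⊕ 2 ⊕ 2 ⊕ 2 = 6.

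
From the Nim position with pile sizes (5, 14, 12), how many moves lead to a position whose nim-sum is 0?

Nim-sum: 5 ^ 14 ^ 12 = 7.
The overall nim-sum is X = 7. A pile of size p has a winning move iff p XOR X < p (reduce it to p XOR X).
  5: 5 XOR 7 = 2 < 5 — winning move (to 2).
  14: 14 XOR 7 = 9 < 14 — winning move (to 9).
  12: 12 XOR 7 = 11 < 12 — winning move (to 11).
That gives 3 winning moves.

3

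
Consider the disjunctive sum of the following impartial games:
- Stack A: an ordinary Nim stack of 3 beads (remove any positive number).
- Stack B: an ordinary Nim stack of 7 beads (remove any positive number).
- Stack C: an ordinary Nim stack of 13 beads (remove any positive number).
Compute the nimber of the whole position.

9

Stack A is a plain Nim stack of size 3, so its Grundy value is 3.
Stack B is a plain Nim stack of size 7, so its Grundy value is 7.
Stack C is a plain Nim stack of size 13, so its Grundy value is 13.
By the Sprague-Grundy theorem, the Grundy value of a sum of independent games is the XOR of the component values.
Combined value = 3 ⊕ 7 ⊕ 13 = 9.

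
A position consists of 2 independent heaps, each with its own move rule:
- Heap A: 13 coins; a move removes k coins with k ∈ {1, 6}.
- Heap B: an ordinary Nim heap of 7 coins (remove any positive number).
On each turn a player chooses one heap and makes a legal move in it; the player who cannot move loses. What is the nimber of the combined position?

Build the Grundy sequence for heap A with g(k) = mex{g(k−s) : s ∈ {1, 6}, s ≤ k}:
g(0) = mex{} = 0
g(1) = mex{0} = 1
g(2) = mex{1} = 0
g(3) = mex{0} = 1
g(4) = mex{1} = 0
g(5) = mex{0} = 1
g(6) = mex{0,1} = 2
g(7) = mex{1,2} = 0
g(8) = mex{0} = 1
g(9) = mex{1} = 0
g(10) = mex{0} = 1
g(11) = mex{1} = 0
g(12) = mex{0,2} = 1
g(13) = mex{0,1} = 2
So g(13) = 2.
Heap B is a plain Nim heap of size 7, so its Grundy value is 7.
By the Sprague-Grundy theorem, the Grundy value of a sum of independent games is the XOR of the component values.
Combined value = 2 XOR 7 = 5.

5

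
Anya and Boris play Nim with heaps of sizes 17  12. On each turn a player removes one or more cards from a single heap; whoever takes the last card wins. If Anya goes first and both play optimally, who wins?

Anya wins

Compute the nim-sum pairwise:
17 ⊕ 12 = 29
The nim-sum is 29 ≠ 0, so this is an N-position: the player to move can win; Anya has a winning move.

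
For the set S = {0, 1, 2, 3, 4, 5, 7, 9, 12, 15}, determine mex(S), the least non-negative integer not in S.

6

The values 0, 1, 2, 3, 4, 5 are all present; 6 is the first non-negative integer missing from the set.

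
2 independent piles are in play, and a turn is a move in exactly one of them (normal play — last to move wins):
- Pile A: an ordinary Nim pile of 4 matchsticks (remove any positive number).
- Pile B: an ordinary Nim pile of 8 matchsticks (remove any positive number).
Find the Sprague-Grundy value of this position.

Pile A is a plain Nim pile of size 4, so its Grundy value is 4.
Pile B is a plain Nim pile of size 8, so its Grundy value is 8.
The value of a disjunctive sum is the nim-sum of the parts.
Combined value = 4 XOR 8 = 12.

12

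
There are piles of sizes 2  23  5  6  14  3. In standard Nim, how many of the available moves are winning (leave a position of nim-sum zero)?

1

Compute the nim-sum pairwise:
2 ^ 23 = 21
21 ^ 5 = 16
16 ^ 6 = 22
22 ^ 14 = 24
24 ^ 3 = 27
The overall nim-sum is X = 27. A pile of size p has a winning move iff p XOR X < p (reduce it to p XOR X).
  2: 2 XOR 27 = 25 ≥ 2 — no move.
  23: 23 XOR 27 = 12 < 23 — winning move (to 12).
  5: 5 XOR 27 = 30 ≥ 5 — no move.
  6: 6 XOR 27 = 29 ≥ 6 — no move.
  14: 14 XOR 27 = 21 ≥ 14 — no move.
  3: 3 XOR 27 = 24 ≥ 3 — no move.
That gives 1 winning move.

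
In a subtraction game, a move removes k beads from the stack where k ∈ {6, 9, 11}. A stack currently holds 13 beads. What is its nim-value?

2

Grundy values for subtraction set {6, 9, 11}:
g(0) = mex{} = 0
g(1) = mex{} = 0
g(2) = mex{} = 0
g(3) = mex{} = 0
g(4) = mex{} = 0
g(5) = mex{} = 0
g(6) = mex{0} = 1
g(7) = mex{0} = 1
g(8) = mex{0} = 1
g(9) = mex{0} = 1
g(10) = mex{0} = 1
g(11) = mex{0} = 1
g(12) = mex{0,1} = 2
g(13) = mex{0,1} = 2
So g(13) = 2.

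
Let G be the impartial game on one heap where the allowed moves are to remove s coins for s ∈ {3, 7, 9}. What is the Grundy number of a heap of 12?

0

Compute g(0), g(1), … for moves {3, 7, 9}:
g(0) = mex{} = 0
g(1) = mex{} = 0
g(2) = mex{} = 0
g(3) = mex{0} = 1
g(4) = mex{0} = 1
g(5) = mex{0} = 1
g(6) = mex{1} = 0
g(7) = mex{0,1} = 2
g(8) = mex{0,1} = 2
g(9) = mex{0} = 1
g(10) = mex{0,1,2} = 3
g(11) = mex{0,1,2} = 3
g(12) = mex{1} = 0
So g(12) = 0.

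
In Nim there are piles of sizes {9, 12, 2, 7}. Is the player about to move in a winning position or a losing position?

Losing position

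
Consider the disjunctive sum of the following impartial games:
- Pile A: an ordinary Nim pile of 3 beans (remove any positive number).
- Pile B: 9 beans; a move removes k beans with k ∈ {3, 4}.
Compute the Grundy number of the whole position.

Pile A is a plain Nim pile of size 3, so its Grundy value is 3.
Grundy values for pile B (subtraction set {3, 4}):
g(0) = mex{} = 0
g(1) = mex{} = 0
g(2) = mex{} = 0
g(3) = mex{0} = 1
g(4) = mex{0} = 1
g(5) = mex{0} = 1
g(6) = mex{0,1} = 2
g(7) = mex{1} = 0
g(8) = mex{1} = 0
g(9) = mex{1,2} = 0
So g(9) = 0.
The value of a disjunctive sum is the nim-sum of the parts.
Combined value = 3 ⊕ 0 = 3.

3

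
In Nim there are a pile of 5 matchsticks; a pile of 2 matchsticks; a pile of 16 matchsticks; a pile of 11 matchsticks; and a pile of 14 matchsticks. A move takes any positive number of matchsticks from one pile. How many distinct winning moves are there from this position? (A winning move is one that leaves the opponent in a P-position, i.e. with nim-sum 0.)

Nim-sum: 5 ⊕ 2 ⊕ 16 ⊕ 11 ⊕ 14 = 18.
The overall nim-sum is X = 18. A pile of size p has a winning move iff p XOR X < p (reduce it to p XOR X).
  5: 5 XOR 18 = 23 ≥ 5 — no move.
  2: 2 XOR 18 = 16 ≥ 2 — no move.
  16: 16 XOR 18 = 2 < 16 — winning move (to 2).
  11: 11 XOR 18 = 25 ≥ 11 — no move.
  14: 14 XOR 18 = 28 ≥ 14 — no move.
That gives 1 winning move.

1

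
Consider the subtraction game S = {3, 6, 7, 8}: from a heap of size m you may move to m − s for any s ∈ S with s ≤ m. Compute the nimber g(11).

0

Grundy values for subtraction set {3, 6, 7, 8}:
g(0) = mex{} = 0
g(1) = mex{} = 0
g(2) = mex{} = 0
g(3) = mex{0} = 1
g(4) = mex{0} = 1
g(5) = mex{0} = 1
g(6) = mex{0,1} = 2
g(7) = mex{0,1} = 2
g(8) = mex{0,1} = 2
g(9) = mex{0,1,2} = 3
g(10) = mex{0,1,2} = 3
g(11) = mex{1,2} = 0
So g(11) = 0.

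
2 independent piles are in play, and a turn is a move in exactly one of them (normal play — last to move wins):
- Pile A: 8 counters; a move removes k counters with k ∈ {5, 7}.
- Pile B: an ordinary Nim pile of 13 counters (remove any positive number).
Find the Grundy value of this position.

12

Grundy values for pile A (subtraction set {5, 7}):
k:     0  1  2  3  4  5  6  7  8
g(k):  0  0  0  0  0  1  1  1  1
So g(8) = 1.
Pile B is a plain Nim pile of size 13, so its Grundy value is 13.
The value of a disjunctive sum is the nim-sum of the parts.
Combined value = 1 ⊕ 13 = 12.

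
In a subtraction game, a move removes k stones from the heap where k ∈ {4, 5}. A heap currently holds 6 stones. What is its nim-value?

1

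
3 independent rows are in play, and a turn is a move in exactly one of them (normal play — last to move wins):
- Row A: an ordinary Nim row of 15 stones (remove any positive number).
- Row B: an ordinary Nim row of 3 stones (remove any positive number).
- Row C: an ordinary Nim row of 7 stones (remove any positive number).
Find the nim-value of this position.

Row A is a plain Nim row of size 15, so its Grundy value is 15.
Row B is a plain Nim row of size 3, so its Grundy value is 3.
Row C is a plain Nim row of size 7, so its Grundy value is 7.
By the Sprague-Grundy theorem, the Grundy value of a sum of independent games is the XOR of the component values.
Combined value = 15 XOR 3 XOR 7 = 11.

11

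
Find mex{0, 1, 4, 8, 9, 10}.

2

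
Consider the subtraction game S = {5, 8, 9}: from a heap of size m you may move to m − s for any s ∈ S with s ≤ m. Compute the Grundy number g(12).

Build the Grundy sequence with g(k) = mex{g(k−s) : s ∈ {5, 8, 9}, s ≤ k}:
k:     0  1  2  3  4  5  6  7  8  9 10 11 12
g(k):  0  0  0  0  0  1  1  1  1  1  2  2  2
So g(12) = 2.

2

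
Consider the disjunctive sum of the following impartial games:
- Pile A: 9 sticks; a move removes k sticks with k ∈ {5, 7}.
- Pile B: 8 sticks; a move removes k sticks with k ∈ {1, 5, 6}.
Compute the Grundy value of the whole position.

3

For pile A, compute g(0), g(1), … with moves {5, 7}:
g(0) = mex{} = 0
g(1) = mex{} = 0
g(2) = mex{} = 0
g(3) = mex{} = 0
g(4) = mex{} = 0
g(5) = mex{0} = 1
g(6) = mex{0} = 1
g(7) = mex{0} = 1
g(8) = mex{0} = 1
g(9) = mex{0} = 1
So g(9) = 1.
For pile B, compute g(0), g(1), … with moves {1, 5, 6}:
g(0) = mex{} = 0
g(1) = mex{0} = 1
g(2) = mex{1} = 0
g(3) = mex{0} = 1
g(4) = mex{1} = 0
g(5) = mex{0} = 1
g(6) = mex{0,1} = 2
g(7) = mex{0,1,2} = 3
g(8) = mex{0,1,3} = 2
So g(8) = 2.
By the Sprague-Grundy theorem, the Grundy value of a sum of independent games is the XOR of the component values.
Combined value = 1 XOR 2 = 3.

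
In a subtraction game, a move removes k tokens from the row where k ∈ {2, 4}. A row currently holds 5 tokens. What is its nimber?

2

Build the Grundy sequence with g(k) = mex{g(k−s) : s ∈ {2, 4}, s ≤ k}:
g(0) = mex{} = 0
g(1) = mex{} = 0
g(2) = mex{0} = 1
g(3) = mex{0} = 1
g(4) = mex{0,1} = 2
g(5) = mex{0,1} = 2
So g(5) = 2.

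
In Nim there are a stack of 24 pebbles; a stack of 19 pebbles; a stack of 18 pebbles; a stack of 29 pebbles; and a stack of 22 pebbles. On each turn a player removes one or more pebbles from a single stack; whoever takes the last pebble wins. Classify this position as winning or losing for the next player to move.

Winning position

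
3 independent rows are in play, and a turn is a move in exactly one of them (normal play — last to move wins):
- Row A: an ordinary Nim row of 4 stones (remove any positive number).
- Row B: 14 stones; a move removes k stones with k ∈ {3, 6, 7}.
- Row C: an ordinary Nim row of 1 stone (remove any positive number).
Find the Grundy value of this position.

Row A is a plain Nim row of size 4, so its Grundy value is 4.
Grundy values for row B (subtraction set {3, 6, 7}):
k:     0  1  2  3  4  5  6  7  8  9 10 11 12 13 14
g(k):  0  0  0  1  1  1  2  2  2  3  0  0  0  1  1
So g(14) = 1.
Row C is a plain Nim row of size 1, so its Grundy value is 1.
The value of a disjunctive sum is the nim-sum of the parts.
Combined value = 4 XOR 1 XOR 1 = 4.

4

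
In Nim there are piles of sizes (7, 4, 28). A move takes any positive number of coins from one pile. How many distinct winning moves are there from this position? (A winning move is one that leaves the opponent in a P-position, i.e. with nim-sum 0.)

Nim-sum: 7 XOR 4 XOR 28 = 31.
The overall nim-sum is X = 31. A pile of size p has a winning move iff p XOR X < p (reduce it to p XOR X).
  7: 7 XOR 31 = 24 ≥ 7 — no move.
  4: 4 XOR 31 = 27 ≥ 4 — no move.
  28: 28 XOR 31 = 3 < 28 — winning move (to 3).
That gives 1 winning move.

1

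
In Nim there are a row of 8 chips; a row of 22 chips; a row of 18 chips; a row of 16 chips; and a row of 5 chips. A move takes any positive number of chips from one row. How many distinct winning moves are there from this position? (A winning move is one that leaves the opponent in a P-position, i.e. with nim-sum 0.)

Compute the nim-sum pairwise:
8 XOR 22 = 30
30 XOR 18 = 12
12 XOR 16 = 28
28 XOR 5 = 25
The overall nim-sum is X = 25. A row of size p has a winning move iff p XOR X < p (reduce it to p XOR X).
  8: 8 XOR 25 = 17 ≥ 8 — no move.
  22: 22 XOR 25 = 15 < 22 — winning move (to 15).
  18: 18 XOR 25 = 11 < 18 — winning move (to 11).
  16: 16 XOR 25 = 9 < 16 — winning move (to 9).
  5: 5 XOR 25 = 28 ≥ 5 — no move.
That gives 3 winning moves.

3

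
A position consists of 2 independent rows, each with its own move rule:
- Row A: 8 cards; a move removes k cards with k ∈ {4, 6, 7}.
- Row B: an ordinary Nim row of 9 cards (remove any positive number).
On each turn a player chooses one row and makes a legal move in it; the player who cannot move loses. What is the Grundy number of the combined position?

For row A, compute g(0), g(1), … with moves {4, 6, 7}:
k:     0  1  2  3  4  5  6  7  8
g(k):  0  0  0  0  1  1  1  1  2
So g(8) = 2.
Row B is a plain Nim row of size 9, so its Grundy value is 9.
By the Sprague-Grundy theorem, the Grundy value of a sum of independent games is the XOR of the component values.
Combined value = 2 ⊕ 9 = 11.

11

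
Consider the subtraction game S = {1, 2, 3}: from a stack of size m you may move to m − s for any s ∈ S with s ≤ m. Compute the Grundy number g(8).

0

Build the Grundy sequence with g(k) = mex{g(k−s) : s ∈ {1, 2, 3}, s ≤ k}:
k:     0  1  2  3  4  5  6  7  8
g(k):  0  1  2  3  0  1  2  3  0
So g(8) = 0.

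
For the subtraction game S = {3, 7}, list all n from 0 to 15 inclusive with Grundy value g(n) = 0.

Build the Grundy sequence with g(k) = mex{g(k−s) : s ∈ {3, 7}, s ≤ k}:
k:     0  1  2  3  4  5  6  7  8  9 10 11 12 13 14 15
g(k):  0  0  0  1  1  1  0  2  2  1  0  0  0  1  1  1
The P-positions (g = 0) in 0..15 are 0, 1, 2, 6, 10, 11, 12.

0, 1, 2, 6, 10, 11, 12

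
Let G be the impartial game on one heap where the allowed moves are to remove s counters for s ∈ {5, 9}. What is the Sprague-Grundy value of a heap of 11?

Build the Grundy sequence with g(k) = mex{g(k−s) : s ∈ {5, 9}, s ≤ k}:
g(0) = mex{} = 0
g(1) = mex{} = 0
g(2) = mex{} = 0
g(3) = mex{} = 0
g(4) = mex{} = 0
g(5) = mex{0} = 1
g(6) = mex{0} = 1
g(7) = mex{0} = 1
g(8) = mex{0} = 1
g(9) = mex{0} = 1
g(10) = mex{0,1} = 2
g(11) = mex{0,1} = 2
So g(11) = 2.

2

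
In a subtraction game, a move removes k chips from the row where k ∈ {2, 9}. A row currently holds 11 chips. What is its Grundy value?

Build the Grundy sequence with g(k) = mex{g(k−s) : s ∈ {2, 9}, s ≤ k}:
g(0) = mex{} = 0
g(1) = mex{} = 0
g(2) = mex{0} = 1
g(3) = mex{0} = 1
g(4) = mex{1} = 0
g(5) = mex{1} = 0
g(6) = mex{0} = 1
g(7) = mex{0} = 1
g(8) = mex{1} = 0
g(9) = mex{0,1} = 2
g(10) = mex{0} = 1
g(11) = mex{1,2} = 0
So g(11) = 0.

0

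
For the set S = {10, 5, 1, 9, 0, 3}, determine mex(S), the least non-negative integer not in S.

The values 0, 1 are all present; 2 is the first non-negative integer missing from the set.

2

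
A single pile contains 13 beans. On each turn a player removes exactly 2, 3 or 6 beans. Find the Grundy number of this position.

2

Grundy values for subtraction set {2, 3, 6}:
g(0) = mex{} = 0
g(1) = mex{} = 0
g(2) = mex{0} = 1
g(3) = mex{0} = 1
g(4) = mex{0,1} = 2
g(5) = mex{1} = 0
g(6) = mex{0,1,2} = 3
g(7) = mex{0,2} = 1
g(8) = mex{0,1,3} = 2
g(9) = mex{1,3} = 0
g(10) = mex{1,2} = 0
g(11) = mex{0,2} = 1
g(12) = mex{0,3} = 1
g(13) = mex{0,1} = 2
So g(13) = 2.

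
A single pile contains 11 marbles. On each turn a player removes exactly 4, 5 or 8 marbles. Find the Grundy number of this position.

2

Grundy values for subtraction set {4, 5, 8}:
k:     0  1  2  3  4  5  6  7  8  9 10 11
g(k):  0  0  0  0  1  1  1  1  2  2  2  2
So g(11) = 2.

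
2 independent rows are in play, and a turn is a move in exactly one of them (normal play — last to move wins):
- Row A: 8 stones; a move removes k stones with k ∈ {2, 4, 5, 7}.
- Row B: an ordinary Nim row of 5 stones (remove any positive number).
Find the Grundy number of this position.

Grundy values for row A (subtraction set {2, 4, 5, 7}):
g(0) = mex{} = 0
g(1) = mex{} = 0
g(2) = mex{0} = 1
g(3) = mex{0} = 1
g(4) = mex{0,1} = 2
g(5) = mex{0,1} = 2
g(6) = mex{0,1,2} = 3
g(7) = mex{0,1,2} = 3
g(8) = mex{0,1,2,3} = 4
So g(8) = 4.
Row B is a plain Nim row of size 5, so its Grundy value is 5.
The value of a disjunctive sum is the nim-sum of the parts.
Combined value = 4 XOR 5 = 1.

1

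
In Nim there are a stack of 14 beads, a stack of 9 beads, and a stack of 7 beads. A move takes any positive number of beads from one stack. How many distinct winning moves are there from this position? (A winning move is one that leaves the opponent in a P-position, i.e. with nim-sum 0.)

Nim-sum: 14 ⊕ 9 ⊕ 7 = 0.
The nim-sum is already 0, so every move leaves a nonzero nim-sum — there are no winning moves.

0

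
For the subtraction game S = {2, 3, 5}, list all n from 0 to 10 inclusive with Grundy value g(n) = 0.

0, 1, 7, 8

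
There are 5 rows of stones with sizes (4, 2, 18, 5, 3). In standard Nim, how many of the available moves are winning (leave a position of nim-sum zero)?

1

Write each in binary and XOR column by column:
  00100  (4)
  00010  (2)
  10010  (18)
  00101  (5)
  00011  (3)
  -----
  10010  (18)
The overall nim-sum is X = 18. A row of size p has a winning move iff p XOR X < p (reduce it to p XOR X).
  4: 4 XOR 18 = 22 ≥ 4 — no move.
  2: 2 XOR 18 = 16 ≥ 2 — no move.
  18: 18 XOR 18 = 0 < 18 — winning move (to 0).
  5: 5 XOR 18 = 23 ≥ 5 — no move.
  3: 3 XOR 18 = 17 ≥ 3 — no move.
That gives 1 winning move.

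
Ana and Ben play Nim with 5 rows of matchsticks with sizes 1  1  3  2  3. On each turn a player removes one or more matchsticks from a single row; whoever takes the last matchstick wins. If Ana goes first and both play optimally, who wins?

Bitwise XOR of the heap sizes:
  01  (1)
  01  (1)
  11  (3)
  10  (2)
  11  (3)
  --
  10  (2)
The nim-sum is 2 ≠ 0, so this is an N-position: the player to move can win; Ana has a winning move.

Ana wins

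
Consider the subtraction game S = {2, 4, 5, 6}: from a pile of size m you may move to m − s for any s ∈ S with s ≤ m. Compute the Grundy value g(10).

1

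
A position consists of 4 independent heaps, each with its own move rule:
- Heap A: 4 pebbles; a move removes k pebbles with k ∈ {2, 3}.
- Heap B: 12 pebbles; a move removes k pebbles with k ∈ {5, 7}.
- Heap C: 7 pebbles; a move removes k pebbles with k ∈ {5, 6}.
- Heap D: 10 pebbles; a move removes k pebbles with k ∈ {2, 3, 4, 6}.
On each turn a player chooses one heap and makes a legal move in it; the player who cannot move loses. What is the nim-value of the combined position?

2

Grundy values for heap A (subtraction set {2, 3}):
g(0) = mex{} = 0
g(1) = mex{} = 0
g(2) = mex{0} = 1
g(3) = mex{0} = 1
g(4) = mex{0,1} = 2
So g(4) = 2.
Build the Grundy sequence for heap B with g(k) = mex{g(k−s) : s ∈ {5, 7}, s ≤ k}:
g(0) = mex{} = 0
g(1) = mex{} = 0
g(2) = mex{} = 0
g(3) = mex{} = 0
g(4) = mex{} = 0
g(5) = mex{0} = 1
g(6) = mex{0} = 1
g(7) = mex{0} = 1
g(8) = mex{0} = 1
g(9) = mex{0} = 1
g(10) = mex{0,1} = 2
g(11) = mex{0,1} = 2
g(12) = mex{1} = 0
So g(12) = 0.
For heap C, compute g(0), g(1), … with moves {5, 6}:
g(0) = mex{} = 0
g(1) = mex{} = 0
g(2) = mex{} = 0
g(3) = mex{} = 0
g(4) = mex{} = 0
g(5) = mex{0} = 1
g(6) = mex{0} = 1
g(7) = mex{0} = 1
So g(7) = 1.
For heap D, compute g(0), g(1), … with moves {2, 3, 4, 6}:
k:     0  1  2  3  4  5  6  7  8  9 10
g(k):  0  0  1  1  2  2  3  3  0  0  1
So g(10) = 1.
The value of a disjunctive sum is the nim-sum of the parts.
Combined value = 2 XOR 0 XOR 1 XOR 1 = 2.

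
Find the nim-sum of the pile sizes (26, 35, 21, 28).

48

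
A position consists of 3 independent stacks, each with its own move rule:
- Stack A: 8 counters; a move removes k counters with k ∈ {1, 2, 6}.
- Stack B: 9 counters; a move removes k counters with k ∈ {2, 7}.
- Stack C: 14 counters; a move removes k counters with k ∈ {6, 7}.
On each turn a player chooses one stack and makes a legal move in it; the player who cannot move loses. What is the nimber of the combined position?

Build the Grundy sequence for stack A with g(k) = mex{g(k−s) : s ∈ {1, 2, 6}, s ≤ k}:
k:     0  1  2  3  4  5  6  7  8
g(k):  0  1  2  0  1  2  3  0  1
So g(8) = 1.
Build the Grundy sequence for stack B with g(k) = mex{g(k−s) : s ∈ {2, 7}, s ≤ k}:
k:     0  1  2  3  4  5  6  7  8  9
g(k):  0  0  1  1  0  0  1  1  2  0
So g(9) = 0.
Build the Grundy sequence for stack C with g(k) = mex{g(k−s) : s ∈ {6, 7}, s ≤ k}:
k:     0  1  2  3  4  5  6  7  8  9 10 11 12 13 14
g(k):  0  0  0  0  0  0  1  1  1  1  1  1  2  0  0
So g(14) = 0.
The value of a disjunctive sum is the nim-sum of the parts.
Combined value = 1 ⊕ 0 ⊕ 0 = 1.

1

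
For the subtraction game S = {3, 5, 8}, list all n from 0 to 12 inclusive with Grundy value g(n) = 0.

Compute g(0), g(1), … for moves {3, 5, 8}:
k:     0  1  2  3  4  5  6  7  8  9 10 11 12
g(k):  0  0  0  1  1  1  2  2  2  3  3  0  0
The P-positions (g = 0) in 0..12 are 0, 1, 2, 11, 12.

0, 1, 2, 11, 12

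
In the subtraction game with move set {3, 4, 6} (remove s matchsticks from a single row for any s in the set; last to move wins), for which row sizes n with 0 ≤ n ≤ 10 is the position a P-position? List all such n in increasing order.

0, 1, 2, 9, 10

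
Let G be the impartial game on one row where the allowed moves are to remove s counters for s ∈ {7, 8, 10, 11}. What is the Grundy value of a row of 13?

Compute g(0), g(1), … for moves {7, 8, 10, 11}:
g(0) = mex{} = 0
g(1) = mex{} = 0
g(2) = mex{} = 0
g(3) = mex{} = 0
g(4) = mex{} = 0
g(5) = mex{} = 0
g(6) = mex{} = 0
g(7) = mex{0} = 1
g(8) = mex{0} = 1
g(9) = mex{0} = 1
g(10) = mex{0} = 1
g(11) = mex{0} = 1
g(12) = mex{0} = 1
g(13) = mex{0} = 1
So g(13) = 1.

1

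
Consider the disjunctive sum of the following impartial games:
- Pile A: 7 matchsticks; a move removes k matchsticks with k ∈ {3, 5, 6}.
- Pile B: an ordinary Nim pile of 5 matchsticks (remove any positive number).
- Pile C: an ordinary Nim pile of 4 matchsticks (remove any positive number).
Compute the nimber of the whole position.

3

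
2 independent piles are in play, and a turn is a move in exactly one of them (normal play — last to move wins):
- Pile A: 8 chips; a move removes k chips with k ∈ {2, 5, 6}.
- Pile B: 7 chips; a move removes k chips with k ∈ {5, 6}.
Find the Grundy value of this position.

1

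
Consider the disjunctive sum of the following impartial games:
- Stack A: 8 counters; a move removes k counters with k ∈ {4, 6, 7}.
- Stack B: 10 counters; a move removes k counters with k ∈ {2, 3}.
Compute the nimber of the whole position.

Grundy values for stack A (subtraction set {4, 6, 7}):
g(0) = mex{} = 0
g(1) = mex{} = 0
g(2) = mex{} = 0
g(3) = mex{} = 0
g(4) = mex{0} = 1
g(5) = mex{0} = 1
g(6) = mex{0} = 1
g(7) = mex{0} = 1
g(8) = mex{0,1} = 2
So g(8) = 2.
For stack B, compute g(0), g(1), … with moves {2, 3}:
k:     0  1  2  3  4  5  6  7  8  9 10
g(k):  0  0  1  1  2  0  0  1  1  2  0
So g(10) = 0.
By the Sprague-Grundy theorem, the Grundy value of a sum of independent games is the XOR of the component values.
Combined value = 2 ⊕ 0 = 2.

2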